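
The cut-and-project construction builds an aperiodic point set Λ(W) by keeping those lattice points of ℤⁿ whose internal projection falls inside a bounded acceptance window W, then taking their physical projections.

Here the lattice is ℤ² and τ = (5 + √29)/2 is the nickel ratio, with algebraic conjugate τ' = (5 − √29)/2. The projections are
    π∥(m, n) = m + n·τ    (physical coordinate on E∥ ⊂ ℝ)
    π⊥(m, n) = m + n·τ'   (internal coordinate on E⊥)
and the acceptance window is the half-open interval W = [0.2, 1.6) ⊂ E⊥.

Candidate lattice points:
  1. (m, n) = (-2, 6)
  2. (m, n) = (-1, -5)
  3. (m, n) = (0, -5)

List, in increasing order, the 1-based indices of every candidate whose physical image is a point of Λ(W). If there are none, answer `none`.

3

Numerically τ ≈ 5.1926 and τ' = −1/τ ≈ -0.1926.
candidate 1: (m,n)=(-2,6) → π∥ = -2+6·τ ≈ 29.1555, π⊥ = -2+6·τ' ≈ -3.1555 ∉ [0.2, 1.6) ⇒ out
candidate 2: (m,n)=(-1,-5) → π∥ = -1-5·τ ≈ -26.9629, π⊥ = -1-5·τ' ≈ -0.0371 ∉ [0.2, 1.6) ⇒ out
candidate 3: (m,n)=(0,-5) → π∥ = 0-5·τ ≈ -25.9629, π⊥ = 0-5·τ' ≈ 0.9629 ∈ [0.2, 1.6) ⇒ IN Λ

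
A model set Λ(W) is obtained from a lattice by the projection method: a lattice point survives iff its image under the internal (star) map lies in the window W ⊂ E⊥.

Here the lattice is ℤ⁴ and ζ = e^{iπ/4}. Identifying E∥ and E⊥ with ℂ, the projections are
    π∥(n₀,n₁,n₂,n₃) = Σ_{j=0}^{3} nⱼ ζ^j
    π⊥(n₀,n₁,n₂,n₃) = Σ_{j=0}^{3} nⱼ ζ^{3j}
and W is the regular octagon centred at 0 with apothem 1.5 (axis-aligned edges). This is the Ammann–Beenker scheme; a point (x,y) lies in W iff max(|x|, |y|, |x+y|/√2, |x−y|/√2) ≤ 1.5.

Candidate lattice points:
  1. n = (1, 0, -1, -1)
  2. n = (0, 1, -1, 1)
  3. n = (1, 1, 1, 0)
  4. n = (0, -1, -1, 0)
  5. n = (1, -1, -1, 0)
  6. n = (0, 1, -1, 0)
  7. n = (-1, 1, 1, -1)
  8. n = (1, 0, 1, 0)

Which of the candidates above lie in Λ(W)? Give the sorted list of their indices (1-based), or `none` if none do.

Internal map: ζ^{3j} for j=0..3 gives (1,0), (−√2/2,√2/2), (0,−1), (√2/2,√2/2).
#1 (1, 0, -1, -1): internal (0.292893, 0.292893); octagon support 0.414214 vs apothem 1.5 → ∈ W
#2 (0, 1, -1, 1): internal (0.000000, 2.414214); octagon support 2.414214 vs apothem 1.5 → ∉ W
#3 (1, 1, 1, 0): internal (0.292893, -0.292893); octagon support 0.414214 vs apothem 1.5 → ∈ W
#4 (0, -1, -1, 0): internal (0.707107, 0.292893); octagon support 0.707107 vs apothem 1.5 → ∈ W
#5 (1, -1, -1, 0): internal (1.707107, 0.292893); octagon support 1.707107 vs apothem 1.5 → ∉ W
#6 (0, 1, -1, 0): internal (-0.707107, 1.707107); octagon support 1.707107 vs apothem 1.5 → ∉ W
#7 (-1, 1, 1, -1): internal (-2.414214, -1.000000); octagon support 2.414214 vs apothem 1.5 → ∉ W
#8 (1, 0, 1, 0): internal (1.000000, -1.000000); octagon support 1.414214 vs apothem 1.5 → ∈ W

1, 3, 4, 8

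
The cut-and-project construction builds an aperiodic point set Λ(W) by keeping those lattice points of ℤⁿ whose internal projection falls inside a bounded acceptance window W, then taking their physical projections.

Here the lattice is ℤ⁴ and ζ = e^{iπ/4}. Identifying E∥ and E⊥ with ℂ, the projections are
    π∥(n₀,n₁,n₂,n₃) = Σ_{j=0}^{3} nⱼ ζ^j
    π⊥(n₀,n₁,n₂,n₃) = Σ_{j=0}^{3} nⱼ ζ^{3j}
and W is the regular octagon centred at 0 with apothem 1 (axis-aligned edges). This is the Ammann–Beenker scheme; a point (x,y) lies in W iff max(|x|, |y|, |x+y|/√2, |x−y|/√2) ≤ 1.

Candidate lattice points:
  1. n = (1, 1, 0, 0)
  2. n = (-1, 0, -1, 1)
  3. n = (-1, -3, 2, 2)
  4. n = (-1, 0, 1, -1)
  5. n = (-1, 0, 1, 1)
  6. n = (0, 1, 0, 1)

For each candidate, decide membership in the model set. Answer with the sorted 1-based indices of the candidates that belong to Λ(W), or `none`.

1, 5

With ζ = e^{iπ/4} the internal vectors are ζ^0,ζ^3,ζ^6,ζ^9.
#1 (1, 1, 0, 0): internal (0.2929, 0.7071); octagon support 0.7071 vs apothem 1 → ∈ W
#2 (-1, 0, -1, 1): internal (-0.2929, 1.7071); octagon support 1.7071 vs apothem 1 → ∉ W
#3 (-1, -3, 2, 2): internal (2.5355, -2.7071); octagon support 3.7071 vs apothem 1 → ∉ W
#4 (-1, 0, 1, -1): internal (-1.7071, -1.7071); octagon support 2.4142 vs apothem 1 → ∉ W
#5 (-1, 0, 1, 1): internal (-0.2929, -0.2929); octagon support 0.4142 vs apothem 1 → ∈ W
#6 (0, 1, 0, 1): internal (0.0000, 1.4142); octagon support 1.4142 vs apothem 1 → ∉ W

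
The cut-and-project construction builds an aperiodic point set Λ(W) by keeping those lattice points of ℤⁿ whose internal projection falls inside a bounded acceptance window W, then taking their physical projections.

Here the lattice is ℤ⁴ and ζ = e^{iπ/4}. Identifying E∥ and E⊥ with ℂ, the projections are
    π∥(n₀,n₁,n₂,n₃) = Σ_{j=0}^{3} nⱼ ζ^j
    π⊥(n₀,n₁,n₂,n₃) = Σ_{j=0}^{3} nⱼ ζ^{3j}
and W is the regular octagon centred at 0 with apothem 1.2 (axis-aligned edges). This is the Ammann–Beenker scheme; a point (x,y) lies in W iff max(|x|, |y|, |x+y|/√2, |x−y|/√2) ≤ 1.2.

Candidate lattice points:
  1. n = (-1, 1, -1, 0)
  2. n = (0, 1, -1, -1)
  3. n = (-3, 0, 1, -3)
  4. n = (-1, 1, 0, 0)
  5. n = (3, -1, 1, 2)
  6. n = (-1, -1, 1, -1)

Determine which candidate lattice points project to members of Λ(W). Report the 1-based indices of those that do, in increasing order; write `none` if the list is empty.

Internal map: ζ^{3j} for j=0..3 gives (1,0), (−√2/2,√2/2), (0,−1), (√2/2,√2/2).
#1 (-1, 1, -1, 0): internal (-1.707107, 1.707107); octagon support 2.414214 vs apothem 1.2 → ∉ W
#2 (0, 1, -1, -1): internal (-1.414214, 1.000000); octagon support 1.707107 vs apothem 1.2 → ∉ W
#3 (-3, 0, 1, -3): internal (-5.121320, -3.121320); octagon support 5.828427 vs apothem 1.2 → ∉ W
#4 (-1, 1, 0, 0): internal (-1.707107, 0.707107); octagon support 1.707107 vs apothem 1.2 → ∉ W
#5 (3, -1, 1, 2): internal (5.121320, -0.292893); octagon support 5.121320 vs apothem 1.2 → ∉ W
#6 (-1, -1, 1, -1): internal (-1.000000, -2.414214); octagon support 2.414214 vs apothem 1.2 → ∉ W

none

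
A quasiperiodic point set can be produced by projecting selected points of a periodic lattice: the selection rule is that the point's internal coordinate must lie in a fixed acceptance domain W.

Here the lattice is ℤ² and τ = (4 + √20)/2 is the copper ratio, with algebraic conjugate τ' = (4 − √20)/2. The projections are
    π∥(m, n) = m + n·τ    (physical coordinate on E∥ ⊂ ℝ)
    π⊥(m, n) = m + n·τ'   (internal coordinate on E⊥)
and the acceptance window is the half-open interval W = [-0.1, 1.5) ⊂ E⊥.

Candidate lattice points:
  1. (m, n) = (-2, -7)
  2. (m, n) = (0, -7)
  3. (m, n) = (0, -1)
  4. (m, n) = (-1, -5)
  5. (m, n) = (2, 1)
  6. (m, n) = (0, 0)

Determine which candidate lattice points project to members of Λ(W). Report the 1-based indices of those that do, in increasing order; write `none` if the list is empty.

3, 4, 6

Compute τ' = (4−√20)/2 = -0.236068, so π⊥(m,n) = m -0.236068·n.
candidate 1: (m,n)=(-2,-7) → π∥ = -2-7·τ ≈ -31.652476, π⊥ = -2-7·τ' ≈ -0.347524 ∉ [-0.1, 1.5) ⇒ out
candidate 2: (m,n)=(0,-7) → π∥ = 0-7·τ ≈ -29.652476, π⊥ = 0-7·τ' ≈ 1.652476 ∉ [-0.1, 1.5) ⇒ out
candidate 3: (m,n)=(0,-1) → π∥ = 0-1·τ ≈ -4.236068, π⊥ = 0-1·τ' ≈ 0.236068 ∈ [-0.1, 1.5) ⇒ IN Λ
candidate 4: (m,n)=(-1,-5) → π∥ = -1-5·τ ≈ -22.180340, π⊥ = -1-5·τ' ≈ 0.180340 ∈ [-0.1, 1.5) ⇒ IN Λ
candidate 5: (m,n)=(2,1) → π∥ = 2+1·τ ≈ 6.236068, π⊥ = 2+1·τ' ≈ 1.763932 ∉ [-0.1, 1.5) ⇒ out
candidate 6: (m,n)=(0,0) → π∥ = 0+0·τ ≈ 0.000000, π⊥ = 0+0·τ' ≈ 0.000000 ∈ [-0.1, 1.5) ⇒ IN Λ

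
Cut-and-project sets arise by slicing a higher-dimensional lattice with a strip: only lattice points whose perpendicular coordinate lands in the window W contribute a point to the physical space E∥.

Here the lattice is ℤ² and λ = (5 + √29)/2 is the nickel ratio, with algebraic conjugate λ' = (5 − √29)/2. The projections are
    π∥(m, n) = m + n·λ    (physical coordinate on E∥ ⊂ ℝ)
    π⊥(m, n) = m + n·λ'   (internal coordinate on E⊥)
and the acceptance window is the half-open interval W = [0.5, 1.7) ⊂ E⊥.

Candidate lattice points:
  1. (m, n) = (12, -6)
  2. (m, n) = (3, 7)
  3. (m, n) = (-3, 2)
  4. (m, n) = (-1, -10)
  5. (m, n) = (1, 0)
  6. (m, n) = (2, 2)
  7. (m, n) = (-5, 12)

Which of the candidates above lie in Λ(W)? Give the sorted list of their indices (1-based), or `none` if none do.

2, 4, 5, 6

Numerically λ ≈ 5.192582 and λ' = −1/λ ≈ -0.192582.
#1 (12,-6): internal coord 12 + (-6)·λ' = +13.155494; +13.155494 ∉ [0.5, 1.7) → out
#2 (3,7): internal coord 3 + (7)·λ' = +1.651923; +1.651923 ∈ [0.5, 1.7) → IN Λ
#3 (-3,2): internal coord -3 + (2)·λ' = -3.385165; -3.385165 ∉ [0.5, 1.7) → out
#4 (-1,-10): internal coord -1 + (-10)·λ' = +0.925824; +0.925824 ∈ [0.5, 1.7) → IN Λ
#5 (1,0): internal coord 1 + (0)·λ' = +1.000000; +1.000000 ∈ [0.5, 1.7) → IN Λ
#6 (2,2): internal coord 2 + (2)·λ' = +1.614835; +1.614835 ∈ [0.5, 1.7) → IN Λ
#7 (-5,12): internal coord -5 + (12)·λ' = -7.310989; -7.310989 ∉ [0.5, 1.7) → out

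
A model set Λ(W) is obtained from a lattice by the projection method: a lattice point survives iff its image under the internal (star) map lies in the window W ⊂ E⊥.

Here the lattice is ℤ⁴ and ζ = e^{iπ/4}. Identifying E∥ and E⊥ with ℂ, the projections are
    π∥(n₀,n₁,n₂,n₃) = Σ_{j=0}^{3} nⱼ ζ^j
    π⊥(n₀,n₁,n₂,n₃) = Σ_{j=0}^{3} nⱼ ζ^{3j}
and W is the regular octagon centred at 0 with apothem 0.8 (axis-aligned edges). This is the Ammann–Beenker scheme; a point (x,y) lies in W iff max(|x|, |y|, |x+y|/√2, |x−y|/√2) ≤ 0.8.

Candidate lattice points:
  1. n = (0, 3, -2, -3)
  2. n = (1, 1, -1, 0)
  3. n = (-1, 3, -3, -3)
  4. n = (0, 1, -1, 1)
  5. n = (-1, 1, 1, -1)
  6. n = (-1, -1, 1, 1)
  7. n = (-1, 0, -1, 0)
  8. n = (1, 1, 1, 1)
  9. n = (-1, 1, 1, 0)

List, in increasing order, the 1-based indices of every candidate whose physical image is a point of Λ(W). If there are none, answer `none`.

With ζ = e^{iπ/4} the internal vectors are ζ^0,ζ^3,ζ^6,ζ^9.
#1 (0, 3, -2, -3): internal (-4.24264, 2.00000); octagon support 4.41421 vs apothem 0.8 → ∉ W
#2 (1, 1, -1, 0): internal (0.29289, 1.70711); octagon support 1.70711 vs apothem 0.8 → ∉ W
#3 (-1, 3, -3, -3): internal (-5.24264, 3.00000); octagon support 5.82843 vs apothem 0.8 → ∉ W
#4 (0, 1, -1, 1): internal (0.00000, 2.41421); octagon support 2.41421 vs apothem 0.8 → ∉ W
#5 (-1, 1, 1, -1): internal (-2.41421, -1.00000); octagon support 2.41421 vs apothem 0.8 → ∉ W
#6 (-1, -1, 1, 1): internal (0.41421, -1.00000); octagon support 1.00000 vs apothem 0.8 → ∉ W
#7 (-1, 0, -1, 0): internal (-1.00000, 1.00000); octagon support 1.41421 vs apothem 0.8 → ∉ W
#8 (1, 1, 1, 1): internal (1.00000, 0.41421); octagon support 1.00000 vs apothem 0.8 → ∉ W
#9 (-1, 1, 1, 0): internal (-1.70711, -0.29289); octagon support 1.70711 vs apothem 0.8 → ∉ W

none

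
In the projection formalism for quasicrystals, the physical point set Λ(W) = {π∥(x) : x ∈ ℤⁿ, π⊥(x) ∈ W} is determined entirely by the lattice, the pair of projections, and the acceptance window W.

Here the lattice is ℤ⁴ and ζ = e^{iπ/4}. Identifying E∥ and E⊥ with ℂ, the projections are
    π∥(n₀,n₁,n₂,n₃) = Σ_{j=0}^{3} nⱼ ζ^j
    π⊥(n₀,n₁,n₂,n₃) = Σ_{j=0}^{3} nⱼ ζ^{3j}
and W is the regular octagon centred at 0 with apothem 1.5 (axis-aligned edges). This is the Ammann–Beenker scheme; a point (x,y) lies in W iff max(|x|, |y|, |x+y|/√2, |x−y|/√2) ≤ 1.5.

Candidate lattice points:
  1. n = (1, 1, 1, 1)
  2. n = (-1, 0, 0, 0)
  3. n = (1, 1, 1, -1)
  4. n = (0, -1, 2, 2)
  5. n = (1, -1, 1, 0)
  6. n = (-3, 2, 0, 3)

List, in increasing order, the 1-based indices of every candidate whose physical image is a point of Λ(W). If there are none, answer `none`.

With ζ = e^{iπ/4} the internal vectors are ζ^0,ζ^3,ζ^6,ζ^9.
#1 (1, 1, 1, 1): internal (1.000000, 0.414214); octagon support 1.000000 vs apothem 1.5 → ∈ W
#2 (-1, 0, 0, 0): internal (-1.000000, 0.000000); octagon support 1.000000 vs apothem 1.5 → ∈ W
#3 (1, 1, 1, -1): internal (-0.414214, -1.000000); octagon support 1.000000 vs apothem 1.5 → ∈ W
#4 (0, -1, 2, 2): internal (2.121320, -1.292893); octagon support 2.414214 vs apothem 1.5 → ∉ W
#5 (1, -1, 1, 0): internal (1.707107, -1.707107); octagon support 2.414214 vs apothem 1.5 → ∉ W
#6 (-3, 2, 0, 3): internal (-2.292893, 3.535534); octagon support 4.121320 vs apothem 1.5 → ∉ W

1, 2, 3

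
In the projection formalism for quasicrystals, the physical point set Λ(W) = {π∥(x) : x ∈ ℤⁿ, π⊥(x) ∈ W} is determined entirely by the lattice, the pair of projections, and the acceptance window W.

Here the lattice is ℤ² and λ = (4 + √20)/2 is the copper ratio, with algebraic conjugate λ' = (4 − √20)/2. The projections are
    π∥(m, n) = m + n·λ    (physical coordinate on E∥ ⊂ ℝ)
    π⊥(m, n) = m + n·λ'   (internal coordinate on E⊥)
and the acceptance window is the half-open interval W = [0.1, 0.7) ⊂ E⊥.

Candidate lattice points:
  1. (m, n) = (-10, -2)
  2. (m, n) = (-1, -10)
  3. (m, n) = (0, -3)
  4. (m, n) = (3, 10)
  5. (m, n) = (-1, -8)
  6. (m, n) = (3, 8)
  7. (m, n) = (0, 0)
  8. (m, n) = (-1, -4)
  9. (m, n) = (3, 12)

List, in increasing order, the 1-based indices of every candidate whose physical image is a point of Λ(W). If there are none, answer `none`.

4, 9

λ' = (4−√20)/2 ≈ -0.236068.
#1 (-10,-2): internal coord -10 + (-2)·λ' = -9.527864; -9.527864 ∉ [0.1, 0.7) → out
#2 (-1,-10): internal coord -1 + (-10)·λ' = +1.360680; +1.360680 ∉ [0.1, 0.7) → out
#3 (0,-3): internal coord 0 + (-3)·λ' = +0.708204; +0.708204 ∉ [0.1, 0.7) → out
#4 (3,10): internal coord 3 + (10)·λ' = +0.639320; +0.639320 ∈ [0.1, 0.7) → IN Λ
#5 (-1,-8): internal coord -1 + (-8)·λ' = +0.888544; +0.888544 ∉ [0.1, 0.7) → out
#6 (3,8): internal coord 3 + (8)·λ' = +1.111456; +1.111456 ∉ [0.1, 0.7) → out
#7 (0,0): internal coord 0 + (0)·λ' = +0.000000; +0.000000 ∉ [0.1, 0.7) → out
#8 (-1,-4): internal coord -1 + (-4)·λ' = -0.055728; -0.055728 ∉ [0.1, 0.7) → out
#9 (3,12): internal coord 3 + (12)·λ' = +0.167184; +0.167184 ∈ [0.1, 0.7) → IN Λ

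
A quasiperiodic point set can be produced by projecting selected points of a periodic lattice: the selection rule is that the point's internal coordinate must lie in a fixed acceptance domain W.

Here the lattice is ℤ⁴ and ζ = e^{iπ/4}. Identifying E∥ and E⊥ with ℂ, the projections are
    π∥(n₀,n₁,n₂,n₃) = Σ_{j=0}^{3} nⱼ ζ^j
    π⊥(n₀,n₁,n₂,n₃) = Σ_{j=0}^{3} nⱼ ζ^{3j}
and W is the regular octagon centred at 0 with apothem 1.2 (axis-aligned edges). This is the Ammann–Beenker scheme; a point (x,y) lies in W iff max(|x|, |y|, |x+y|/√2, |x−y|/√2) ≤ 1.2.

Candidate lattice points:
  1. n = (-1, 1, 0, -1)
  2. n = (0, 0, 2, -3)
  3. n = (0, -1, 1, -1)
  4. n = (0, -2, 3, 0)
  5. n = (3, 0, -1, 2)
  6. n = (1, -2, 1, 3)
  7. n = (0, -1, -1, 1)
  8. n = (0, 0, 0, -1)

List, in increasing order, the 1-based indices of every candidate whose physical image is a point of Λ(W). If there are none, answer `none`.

π⊥(n) = n₀ + n₁ζ³ + n₂ζ⁶ + n₃ζ⁹ where ζ = e^{iπ/4}.
candidate 1: n = (-1, 1, 0, -1) → π⊥ ≈ (-2.414214, +0.000000); max(|x|,|y|,|x±y|/√2) = 2.414214 > 1.2 ⇒ ∉ W
candidate 2: n = (0, 0, 2, -3) → π⊥ ≈ (-2.121320, -4.121320); max(|x|,|y|,|x±y|/√2) = 4.414214 > 1.2 ⇒ ∉ W
candidate 3: n = (0, -1, 1, -1) → π⊥ ≈ (+0.000000, -2.414214); max(|x|,|y|,|x±y|/√2) = 2.414214 > 1.2 ⇒ ∉ W
candidate 4: n = (0, -2, 3, 0) → π⊥ ≈ (+1.414214, -4.414214); max(|x|,|y|,|x±y|/√2) = 4.414214 > 1.2 ⇒ ∉ W
candidate 5: n = (3, 0, -1, 2) → π⊥ ≈ (+4.414214, +2.414214); max(|x|,|y|,|x±y|/√2) = 4.828427 > 1.2 ⇒ ∉ W
candidate 6: n = (1, -2, 1, 3) → π⊥ ≈ (+4.535534, -0.292893); max(|x|,|y|,|x±y|/√2) = 4.535534 > 1.2 ⇒ ∉ W
candidate 7: n = (0, -1, -1, 1) → π⊥ ≈ (+1.414214, +1.000000); max(|x|,|y|,|x±y|/√2) = 1.707107 > 1.2 ⇒ ∉ W
candidate 8: n = (0, 0, 0, -1) → π⊥ ≈ (-0.707107, -0.707107); max(|x|,|y|,|x±y|/√2) = 1.000000 ≤ 1.2 ⇒ ∈ W

8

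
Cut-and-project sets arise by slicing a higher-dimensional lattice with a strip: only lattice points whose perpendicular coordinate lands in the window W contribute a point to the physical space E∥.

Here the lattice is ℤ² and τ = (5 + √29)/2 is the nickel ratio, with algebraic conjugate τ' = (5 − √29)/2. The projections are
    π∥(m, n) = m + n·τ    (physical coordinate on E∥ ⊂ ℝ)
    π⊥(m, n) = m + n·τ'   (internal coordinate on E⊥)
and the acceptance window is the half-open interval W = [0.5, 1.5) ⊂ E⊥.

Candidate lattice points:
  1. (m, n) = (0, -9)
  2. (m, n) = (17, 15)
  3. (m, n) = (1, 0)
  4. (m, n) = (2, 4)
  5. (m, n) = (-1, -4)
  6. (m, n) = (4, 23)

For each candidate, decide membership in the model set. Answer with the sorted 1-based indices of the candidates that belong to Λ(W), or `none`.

3, 4

Numerically τ ≈ 5.192582 and τ' = −1/τ ≈ -0.192582.
#1 (0,-9): internal coord 0 + (-9)·τ' = +1.733242; +1.733242 ∉ [0.5, 1.5) → out
#2 (17,15): internal coord 17 + (15)·τ' = +14.111264; +14.111264 ∉ [0.5, 1.5) → out
#3 (1,0): internal coord 1 + (0)·τ' = +1.000000; +1.000000 ∈ [0.5, 1.5) → IN Λ
#4 (2,4): internal coord 2 + (4)·τ' = +1.229670; +1.229670 ∈ [0.5, 1.5) → IN Λ
#5 (-1,-4): internal coord -1 + (-4)·τ' = -0.229670; -0.229670 ∉ [0.5, 1.5) → out
#6 (4,23): internal coord 4 + (23)·τ' = -0.429395; -0.429395 ∉ [0.5, 1.5) → out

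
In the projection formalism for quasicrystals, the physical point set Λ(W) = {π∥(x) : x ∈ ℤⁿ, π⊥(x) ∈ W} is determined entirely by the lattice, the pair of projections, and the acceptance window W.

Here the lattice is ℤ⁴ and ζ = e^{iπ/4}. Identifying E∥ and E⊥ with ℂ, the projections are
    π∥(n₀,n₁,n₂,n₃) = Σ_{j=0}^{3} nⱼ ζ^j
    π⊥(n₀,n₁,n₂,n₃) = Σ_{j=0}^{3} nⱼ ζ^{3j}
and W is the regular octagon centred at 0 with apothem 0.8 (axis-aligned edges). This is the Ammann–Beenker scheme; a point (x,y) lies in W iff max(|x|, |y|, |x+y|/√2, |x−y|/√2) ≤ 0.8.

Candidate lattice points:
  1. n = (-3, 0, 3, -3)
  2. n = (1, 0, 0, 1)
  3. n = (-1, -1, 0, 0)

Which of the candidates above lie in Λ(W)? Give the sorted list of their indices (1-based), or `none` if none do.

3

π⊥(n) = n₀ + n₁ζ³ + n₂ζ⁶ + n₃ζ⁹ where ζ = e^{iπ/4}.
candidate 1: n = (-3, 0, 3, -3) → π⊥ ≈ (-5.121320, -5.121320); max(|x|,|y|,|x±y|/√2) = 7.242641 > 0.8 ⇒ ∉ W
candidate 2: n = (1, 0, 0, 1) → π⊥ ≈ (+1.707107, +0.707107); max(|x|,|y|,|x±y|/√2) = 1.707107 > 0.8 ⇒ ∉ W
candidate 3: n = (-1, -1, 0, 0) → π⊥ ≈ (-0.292893, -0.707107); max(|x|,|y|,|x±y|/√2) = 0.707107 ≤ 0.8 ⇒ ∈ W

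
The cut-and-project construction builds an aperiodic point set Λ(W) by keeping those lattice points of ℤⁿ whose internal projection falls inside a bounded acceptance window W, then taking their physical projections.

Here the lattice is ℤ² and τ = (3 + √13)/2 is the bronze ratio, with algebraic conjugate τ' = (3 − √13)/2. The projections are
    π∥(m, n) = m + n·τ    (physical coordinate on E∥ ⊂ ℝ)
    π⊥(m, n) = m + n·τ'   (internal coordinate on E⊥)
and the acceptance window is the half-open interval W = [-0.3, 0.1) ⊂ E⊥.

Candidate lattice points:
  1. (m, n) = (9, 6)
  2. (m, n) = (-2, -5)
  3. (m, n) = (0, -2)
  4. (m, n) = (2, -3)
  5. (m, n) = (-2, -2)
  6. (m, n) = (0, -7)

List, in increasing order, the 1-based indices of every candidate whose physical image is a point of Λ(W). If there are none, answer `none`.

Compute τ' = (3−√13)/2 = -0.302776, so π⊥(m,n) = m -0.302776·n.
candidate 1: (m,n)=(9,6) → π∥ = 9+6·τ ≈ 28.816654, π⊥ = 9+6·τ' ≈ 7.183346 ∉ [-0.3, 0.1) ⇒ out
candidate 2: (m,n)=(-2,-5) → π∥ = -2-5·τ ≈ -18.513878, π⊥ = -2-5·τ' ≈ -0.486122 ∉ [-0.3, 0.1) ⇒ out
candidate 3: (m,n)=(0,-2) → π∥ = 0-2·τ ≈ -6.605551, π⊥ = 0-2·τ' ≈ 0.605551 ∉ [-0.3, 0.1) ⇒ out
candidate 4: (m,n)=(2,-3) → π∥ = 2-3·τ ≈ -7.908327, π⊥ = 2-3·τ' ≈ 2.908327 ∉ [-0.3, 0.1) ⇒ out
candidate 5: (m,n)=(-2,-2) → π∥ = -2-2·τ ≈ -8.605551, π⊥ = -2-2·τ' ≈ -1.394449 ∉ [-0.3, 0.1) ⇒ out
candidate 6: (m,n)=(0,-7) → π∥ = 0-7·τ ≈ -23.119429, π⊥ = 0-7·τ' ≈ 2.119429 ∉ [-0.3, 0.1) ⇒ out

none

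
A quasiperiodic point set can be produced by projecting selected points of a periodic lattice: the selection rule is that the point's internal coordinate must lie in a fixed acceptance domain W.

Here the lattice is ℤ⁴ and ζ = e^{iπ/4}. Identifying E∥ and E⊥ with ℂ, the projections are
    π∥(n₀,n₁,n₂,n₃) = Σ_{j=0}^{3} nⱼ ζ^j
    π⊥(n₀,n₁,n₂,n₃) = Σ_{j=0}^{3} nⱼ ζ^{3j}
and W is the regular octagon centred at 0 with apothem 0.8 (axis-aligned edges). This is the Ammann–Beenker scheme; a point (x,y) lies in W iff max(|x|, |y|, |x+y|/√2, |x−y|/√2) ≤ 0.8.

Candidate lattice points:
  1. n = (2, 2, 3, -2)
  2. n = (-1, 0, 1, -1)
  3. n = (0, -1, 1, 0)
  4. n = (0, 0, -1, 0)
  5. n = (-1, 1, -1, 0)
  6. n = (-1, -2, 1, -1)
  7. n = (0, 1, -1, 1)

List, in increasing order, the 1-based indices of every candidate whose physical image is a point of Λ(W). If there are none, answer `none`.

Internal map: ζ^{3j} for j=0..3 gives (1,0), (−√2/2,√2/2), (0,−1), (√2/2,√2/2).
candidate 1: n = (2, 2, 3, -2) → π⊥ ≈ (-0.828427, -3.000000); max(|x|,|y|,|x±y|/√2) = 3.000000 > 0.8 ⇒ ∉ W
candidate 2: n = (-1, 0, 1, -1) → π⊥ ≈ (-1.707107, -1.707107); max(|x|,|y|,|x±y|/√2) = 2.414214 > 0.8 ⇒ ∉ W
candidate 3: n = (0, -1, 1, 0) → π⊥ ≈ (+0.707107, -1.707107); max(|x|,|y|,|x±y|/√2) = 1.707107 > 0.8 ⇒ ∉ W
candidate 4: n = (0, 0, -1, 0) → π⊥ ≈ (+0.000000, +1.000000); max(|x|,|y|,|x±y|/√2) = 1.000000 > 0.8 ⇒ ∉ W
candidate 5: n = (-1, 1, -1, 0) → π⊥ ≈ (-1.707107, +1.707107); max(|x|,|y|,|x±y|/√2) = 2.414214 > 0.8 ⇒ ∉ W
candidate 6: n = (-1, -2, 1, -1) → π⊥ ≈ (-0.292893, -3.121320); max(|x|,|y|,|x±y|/√2) = 3.121320 > 0.8 ⇒ ∉ W
candidate 7: n = (0, 1, -1, 1) → π⊥ ≈ (+0.000000, +2.414214); max(|x|,|y|,|x±y|/√2) = 2.414214 > 0.8 ⇒ ∉ W

none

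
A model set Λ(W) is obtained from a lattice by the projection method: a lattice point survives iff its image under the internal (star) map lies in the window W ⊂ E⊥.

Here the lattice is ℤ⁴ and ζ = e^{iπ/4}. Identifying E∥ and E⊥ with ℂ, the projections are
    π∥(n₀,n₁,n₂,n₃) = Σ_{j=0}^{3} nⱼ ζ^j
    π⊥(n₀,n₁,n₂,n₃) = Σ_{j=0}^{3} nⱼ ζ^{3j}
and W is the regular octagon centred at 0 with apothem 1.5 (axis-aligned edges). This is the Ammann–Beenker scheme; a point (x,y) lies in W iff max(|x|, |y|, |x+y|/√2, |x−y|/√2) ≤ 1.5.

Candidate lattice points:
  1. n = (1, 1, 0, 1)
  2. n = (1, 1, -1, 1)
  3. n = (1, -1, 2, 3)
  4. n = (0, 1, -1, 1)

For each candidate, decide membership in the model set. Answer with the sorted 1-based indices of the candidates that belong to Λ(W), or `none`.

Internal map: ζ^{3j} for j=0..3 gives (1,0), (−√2/2,√2/2), (0,−1), (√2/2,√2/2).
candidate 1: n = (1, 1, 0, 1) → π⊥ ≈ (+1.00000, +1.41421); max(|x|,|y|,|x±y|/√2) = 1.70711 > 1.5 ⇒ ∉ W
candidate 2: n = (1, 1, -1, 1) → π⊥ ≈ (+1.00000, +2.41421); max(|x|,|y|,|x±y|/√2) = 2.41421 > 1.5 ⇒ ∉ W
candidate 3: n = (1, -1, 2, 3) → π⊥ ≈ (+3.82843, -0.58579); max(|x|,|y|,|x±y|/√2) = 3.82843 > 1.5 ⇒ ∉ W
candidate 4: n = (0, 1, -1, 1) → π⊥ ≈ (+0.00000, +2.41421); max(|x|,|y|,|x±y|/√2) = 2.41421 > 1.5 ⇒ ∉ W

none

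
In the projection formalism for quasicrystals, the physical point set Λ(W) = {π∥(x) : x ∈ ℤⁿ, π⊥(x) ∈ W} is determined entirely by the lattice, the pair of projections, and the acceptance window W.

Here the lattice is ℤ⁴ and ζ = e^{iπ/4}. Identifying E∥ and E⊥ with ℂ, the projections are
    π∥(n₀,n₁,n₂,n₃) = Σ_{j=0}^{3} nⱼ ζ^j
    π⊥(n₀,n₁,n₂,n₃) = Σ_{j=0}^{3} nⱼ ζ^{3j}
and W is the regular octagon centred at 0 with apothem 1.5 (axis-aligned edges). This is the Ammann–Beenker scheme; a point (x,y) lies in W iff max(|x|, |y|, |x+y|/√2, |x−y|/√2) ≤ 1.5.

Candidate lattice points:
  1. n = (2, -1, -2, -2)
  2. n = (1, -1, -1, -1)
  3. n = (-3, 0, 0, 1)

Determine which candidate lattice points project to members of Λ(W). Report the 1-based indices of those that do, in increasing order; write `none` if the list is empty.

π⊥(n) = n₀ + n₁ζ³ + n₂ζ⁶ + n₃ζ⁹ where ζ = e^{iπ/4}.
candidate 1: n = (2, -1, -2, -2) → π⊥ ≈ (+1.2929, -0.1213); max(|x|,|y|,|x±y|/√2) = 1.2929 ≤ 1.5 ⇒ ∈ W
candidate 2: n = (1, -1, -1, -1) → π⊥ ≈ (+1.0000, -0.4142); max(|x|,|y|,|x±y|/√2) = 1.0000 ≤ 1.5 ⇒ ∈ W
candidate 3: n = (-3, 0, 0, 1) → π⊥ ≈ (-2.2929, +0.7071); max(|x|,|y|,|x±y|/√2) = 2.2929 > 1.5 ⇒ ∉ W

1, 2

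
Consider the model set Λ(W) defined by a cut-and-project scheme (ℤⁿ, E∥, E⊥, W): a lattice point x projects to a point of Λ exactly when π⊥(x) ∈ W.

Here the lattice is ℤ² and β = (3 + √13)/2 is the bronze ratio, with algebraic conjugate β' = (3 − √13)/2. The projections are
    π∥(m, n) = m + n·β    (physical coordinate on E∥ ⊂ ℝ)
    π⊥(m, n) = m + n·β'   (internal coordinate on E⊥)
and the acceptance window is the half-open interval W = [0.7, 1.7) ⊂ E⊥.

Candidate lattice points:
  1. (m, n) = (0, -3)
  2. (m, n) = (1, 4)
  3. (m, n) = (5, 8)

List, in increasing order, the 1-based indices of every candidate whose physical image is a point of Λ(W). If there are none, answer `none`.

β' = (3−√13)/2 ≈ -0.302776.
#1 (0,-3): internal coord 0 + (-3)·β' = +0.908327; +0.908327 ∈ [0.7, 1.7) → IN Λ
#2 (1,4): internal coord 1 + (4)·β' = -0.211103; -0.211103 ∉ [0.7, 1.7) → out
#3 (5,8): internal coord 5 + (8)·β' = +2.577795; +2.577795 ∉ [0.7, 1.7) → out

1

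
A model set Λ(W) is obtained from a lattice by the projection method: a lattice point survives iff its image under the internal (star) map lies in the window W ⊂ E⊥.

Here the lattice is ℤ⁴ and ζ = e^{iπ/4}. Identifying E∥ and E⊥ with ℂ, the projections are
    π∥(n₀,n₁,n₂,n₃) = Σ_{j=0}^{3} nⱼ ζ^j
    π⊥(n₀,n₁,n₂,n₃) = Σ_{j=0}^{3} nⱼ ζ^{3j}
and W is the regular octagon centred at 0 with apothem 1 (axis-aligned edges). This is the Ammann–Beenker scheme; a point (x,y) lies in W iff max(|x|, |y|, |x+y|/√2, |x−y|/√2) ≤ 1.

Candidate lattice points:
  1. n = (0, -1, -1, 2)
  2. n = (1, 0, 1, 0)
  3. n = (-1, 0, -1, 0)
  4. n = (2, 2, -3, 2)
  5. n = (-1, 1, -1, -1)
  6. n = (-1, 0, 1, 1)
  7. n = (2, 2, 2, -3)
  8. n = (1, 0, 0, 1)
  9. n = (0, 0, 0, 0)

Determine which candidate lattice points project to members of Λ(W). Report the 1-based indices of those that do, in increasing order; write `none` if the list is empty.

6, 9

π⊥(n) = n₀ + n₁ζ³ + n₂ζ⁶ + n₃ζ⁹ where ζ = e^{iπ/4}.
#1 (0, -1, -1, 2): internal (2.121320, 1.707107); octagon support 2.707107 vs apothem 1 → ∉ W
#2 (1, 0, 1, 0): internal (1.000000, -1.000000); octagon support 1.414214 vs apothem 1 → ∉ W
#3 (-1, 0, -1, 0): internal (-1.000000, 1.000000); octagon support 1.414214 vs apothem 1 → ∉ W
#4 (2, 2, -3, 2): internal (2.000000, 5.828427); octagon support 5.828427 vs apothem 1 → ∉ W
#5 (-1, 1, -1, -1): internal (-2.414214, 1.000000); octagon support 2.414214 vs apothem 1 → ∉ W
#6 (-1, 0, 1, 1): internal (-0.292893, -0.292893); octagon support 0.414214 vs apothem 1 → ∈ W
#7 (2, 2, 2, -3): internal (-1.535534, -2.707107); octagon support 3.000000 vs apothem 1 → ∉ W
#8 (1, 0, 0, 1): internal (1.707107, 0.707107); octagon support 1.707107 vs apothem 1 → ∉ W
#9 (0, 0, 0, 0): internal (0.000000, 0.000000); octagon support 0.000000 vs apothem 1 → ∈ W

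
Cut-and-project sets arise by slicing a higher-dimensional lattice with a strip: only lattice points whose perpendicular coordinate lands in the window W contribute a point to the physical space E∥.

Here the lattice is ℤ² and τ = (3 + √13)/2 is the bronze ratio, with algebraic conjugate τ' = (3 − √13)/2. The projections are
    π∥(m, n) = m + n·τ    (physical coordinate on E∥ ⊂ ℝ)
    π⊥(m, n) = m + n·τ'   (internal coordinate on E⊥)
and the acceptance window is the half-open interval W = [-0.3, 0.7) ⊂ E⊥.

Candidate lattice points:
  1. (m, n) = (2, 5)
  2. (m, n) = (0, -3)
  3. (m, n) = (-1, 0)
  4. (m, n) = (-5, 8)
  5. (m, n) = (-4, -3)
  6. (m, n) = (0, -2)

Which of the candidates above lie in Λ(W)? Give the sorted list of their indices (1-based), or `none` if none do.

1, 6

Numerically τ ≈ 3.302776 and τ' = −1/τ ≈ -0.302776.
candidate 1: (m,n)=(2,5) → π∥ = 2+5·τ ≈ 18.513878, π⊥ = 2+5·τ' ≈ 0.486122 ∈ [-0.3, 0.7) ⇒ IN Λ
candidate 2: (m,n)=(0,-3) → π∥ = 0-3·τ ≈ -9.908327, π⊥ = 0-3·τ' ≈ 0.908327 ∉ [-0.3, 0.7) ⇒ out
candidate 3: (m,n)=(-1,0) → π∥ = -1+0·τ ≈ -1.000000, π⊥ = -1+0·τ' ≈ -1.000000 ∉ [-0.3, 0.7) ⇒ out
candidate 4: (m,n)=(-5,8) → π∥ = -5+8·τ ≈ 21.422205, π⊥ = -5+8·τ' ≈ -7.422205 ∉ [-0.3, 0.7) ⇒ out
candidate 5: (m,n)=(-4,-3) → π∥ = -4-3·τ ≈ -13.908327, π⊥ = -4-3·τ' ≈ -3.091673 ∉ [-0.3, 0.7) ⇒ out
candidate 6: (m,n)=(0,-2) → π∥ = 0-2·τ ≈ -6.605551, π⊥ = 0-2·τ' ≈ 0.605551 ∈ [-0.3, 0.7) ⇒ IN Λ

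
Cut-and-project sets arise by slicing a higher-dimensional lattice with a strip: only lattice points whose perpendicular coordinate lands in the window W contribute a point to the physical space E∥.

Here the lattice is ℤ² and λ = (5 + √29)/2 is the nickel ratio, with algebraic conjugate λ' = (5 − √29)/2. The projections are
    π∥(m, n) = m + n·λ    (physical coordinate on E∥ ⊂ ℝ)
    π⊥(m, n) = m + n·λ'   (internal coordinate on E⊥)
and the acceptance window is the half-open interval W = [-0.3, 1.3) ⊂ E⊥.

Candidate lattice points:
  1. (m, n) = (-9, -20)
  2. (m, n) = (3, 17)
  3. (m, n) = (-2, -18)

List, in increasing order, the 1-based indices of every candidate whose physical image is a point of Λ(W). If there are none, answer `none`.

Numerically λ ≈ 5.1926 and λ' = −1/λ ≈ -0.1926.
#1 (-9,-20): internal coord -9 + (-20)·λ' = -5.1484; -5.1484 ∉ [-0.3, 1.3) → out
#2 (3,17): internal coord 3 + (17)·λ' = -0.2739; -0.2739 ∈ [-0.3, 1.3) → IN Λ
#3 (-2,-18): internal coord -2 + (-18)·λ' = +1.4665; +1.4665 ∉ [-0.3, 1.3) → out

2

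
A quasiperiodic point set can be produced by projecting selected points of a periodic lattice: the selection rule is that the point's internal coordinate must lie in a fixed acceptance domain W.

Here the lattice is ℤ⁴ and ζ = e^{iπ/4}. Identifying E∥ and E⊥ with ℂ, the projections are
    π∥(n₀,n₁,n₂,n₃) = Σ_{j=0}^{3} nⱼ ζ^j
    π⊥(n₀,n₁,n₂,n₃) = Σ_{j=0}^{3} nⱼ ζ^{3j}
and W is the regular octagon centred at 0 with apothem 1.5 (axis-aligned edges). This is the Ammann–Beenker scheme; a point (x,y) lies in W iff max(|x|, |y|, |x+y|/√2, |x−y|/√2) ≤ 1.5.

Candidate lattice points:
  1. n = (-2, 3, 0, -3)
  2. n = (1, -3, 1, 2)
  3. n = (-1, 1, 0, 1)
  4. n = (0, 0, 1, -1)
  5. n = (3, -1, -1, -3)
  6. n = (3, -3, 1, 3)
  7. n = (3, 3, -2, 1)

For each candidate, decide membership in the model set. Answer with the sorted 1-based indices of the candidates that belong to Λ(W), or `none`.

Internal map: ζ^{3j} for j=0..3 gives (1,0), (−√2/2,√2/2), (0,−1), (√2/2,√2/2).
#1 (-2, 3, 0, -3): internal (-6.2426, 0.0000); octagon support 6.2426 vs apothem 1.5 → ∉ W
#2 (1, -3, 1, 2): internal (4.5355, -1.7071); octagon support 4.5355 vs apothem 1.5 → ∉ W
#3 (-1, 1, 0, 1): internal (-1.0000, 1.4142); octagon support 1.7071 vs apothem 1.5 → ∉ W
#4 (0, 0, 1, -1): internal (-0.7071, -1.7071); octagon support 1.7071 vs apothem 1.5 → ∉ W
#5 (3, -1, -1, -3): internal (1.5858, -1.8284); octagon support 2.4142 vs apothem 1.5 → ∉ W
#6 (3, -3, 1, 3): internal (7.2426, -1.0000); octagon support 7.2426 vs apothem 1.5 → ∉ W
#7 (3, 3, -2, 1): internal (1.5858, 4.8284); octagon support 4.8284 vs apothem 1.5 → ∉ W

none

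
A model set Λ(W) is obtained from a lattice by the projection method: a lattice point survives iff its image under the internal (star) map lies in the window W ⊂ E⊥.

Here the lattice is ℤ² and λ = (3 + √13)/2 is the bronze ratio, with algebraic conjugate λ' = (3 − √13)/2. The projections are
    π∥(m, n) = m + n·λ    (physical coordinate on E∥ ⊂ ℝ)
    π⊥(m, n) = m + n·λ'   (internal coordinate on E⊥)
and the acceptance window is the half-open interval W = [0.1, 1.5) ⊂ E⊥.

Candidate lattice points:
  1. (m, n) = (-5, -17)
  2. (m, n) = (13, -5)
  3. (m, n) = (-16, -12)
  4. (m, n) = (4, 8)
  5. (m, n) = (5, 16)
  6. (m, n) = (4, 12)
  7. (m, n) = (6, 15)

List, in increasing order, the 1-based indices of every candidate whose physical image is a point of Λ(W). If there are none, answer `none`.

1, 5, 6, 7

Compute λ' = (3−√13)/2 = -0.3028, so π⊥(m,n) = m -0.3028·n.
[1] lift (-5,-17): star map gives 0.1472; window check 0.1 ≤ 0.1472 < 1.5 is true → IN Λ
[2] lift (13,-5): star map gives 14.5139; window check 0.1 ≤ 14.5139 < 1.5 is false → out
[3] lift (-16,-12): star map gives -12.3667; window check 0.1 ≤ -12.3667 < 1.5 is false → out
[4] lift (4,8): star map gives 1.5778; window check 0.1 ≤ 1.5778 < 1.5 is false → out
[5] lift (5,16): star map gives 0.1556; window check 0.1 ≤ 0.1556 < 1.5 is true → IN Λ
[6] lift (4,12): star map gives 0.3667; window check 0.1 ≤ 0.3667 < 1.5 is true → IN Λ
[7] lift (6,15): star map gives 1.4584; window check 0.1 ≤ 1.4584 < 1.5 is true → IN Λ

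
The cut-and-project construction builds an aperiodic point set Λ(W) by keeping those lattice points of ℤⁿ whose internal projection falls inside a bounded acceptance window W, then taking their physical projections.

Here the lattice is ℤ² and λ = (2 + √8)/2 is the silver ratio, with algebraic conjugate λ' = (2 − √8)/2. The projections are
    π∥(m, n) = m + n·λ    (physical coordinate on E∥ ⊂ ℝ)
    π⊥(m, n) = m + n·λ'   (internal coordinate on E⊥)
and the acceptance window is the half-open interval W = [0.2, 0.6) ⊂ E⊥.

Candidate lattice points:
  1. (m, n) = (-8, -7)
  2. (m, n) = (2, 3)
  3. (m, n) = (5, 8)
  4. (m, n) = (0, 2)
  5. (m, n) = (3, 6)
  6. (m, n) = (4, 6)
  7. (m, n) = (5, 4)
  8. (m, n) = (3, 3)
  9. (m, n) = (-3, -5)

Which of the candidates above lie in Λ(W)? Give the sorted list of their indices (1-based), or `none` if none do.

5

λ' = (2−√8)/2 ≈ -0.4142.
candidate 1: (m,n)=(-8,-7) → π∥ = -8-7·λ ≈ -24.8995, π⊥ = -8-7·λ' ≈ -5.1005 ∉ [0.2, 0.6) ⇒ out
candidate 2: (m,n)=(2,3) → π∥ = 2+3·λ ≈ 9.2426, π⊥ = 2+3·λ' ≈ 0.7574 ∉ [0.2, 0.6) ⇒ out
candidate 3: (m,n)=(5,8) → π∥ = 5+8·λ ≈ 24.3137, π⊥ = 5+8·λ' ≈ 1.6863 ∉ [0.2, 0.6) ⇒ out
candidate 4: (m,n)=(0,2) → π∥ = 0+2·λ ≈ 4.8284, π⊥ = 0+2·λ' ≈ -0.8284 ∉ [0.2, 0.6) ⇒ out
candidate 5: (m,n)=(3,6) → π∥ = 3+6·λ ≈ 17.4853, π⊥ = 3+6·λ' ≈ 0.5147 ∈ [0.2, 0.6) ⇒ IN Λ
candidate 6: (m,n)=(4,6) → π∥ = 4+6·λ ≈ 18.4853, π⊥ = 4+6·λ' ≈ 1.5147 ∉ [0.2, 0.6) ⇒ out
candidate 7: (m,n)=(5,4) → π∥ = 5+4·λ ≈ 14.6569, π⊥ = 5+4·λ' ≈ 3.3431 ∉ [0.2, 0.6) ⇒ out
candidate 8: (m,n)=(3,3) → π∥ = 3+3·λ ≈ 10.2426, π⊥ = 3+3·λ' ≈ 1.7574 ∉ [0.2, 0.6) ⇒ out
candidate 9: (m,n)=(-3,-5) → π∥ = -3-5·λ ≈ -15.0711, π⊥ = -3-5·λ' ≈ -0.9289 ∉ [0.2, 0.6) ⇒ out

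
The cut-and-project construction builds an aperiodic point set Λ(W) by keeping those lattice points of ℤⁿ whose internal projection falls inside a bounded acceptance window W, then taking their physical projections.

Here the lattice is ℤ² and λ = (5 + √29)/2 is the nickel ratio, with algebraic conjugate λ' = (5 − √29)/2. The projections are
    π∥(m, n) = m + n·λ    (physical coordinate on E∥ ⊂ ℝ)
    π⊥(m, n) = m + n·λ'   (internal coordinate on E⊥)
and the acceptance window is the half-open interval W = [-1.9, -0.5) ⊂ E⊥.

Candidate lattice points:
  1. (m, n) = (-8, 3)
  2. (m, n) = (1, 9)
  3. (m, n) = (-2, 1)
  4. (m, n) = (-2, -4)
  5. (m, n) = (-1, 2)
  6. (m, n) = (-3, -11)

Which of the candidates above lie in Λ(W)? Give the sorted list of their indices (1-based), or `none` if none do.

Numerically λ ≈ 5.1926 and λ' = −1/λ ≈ -0.1926.
[1] lift (-8,3): star map gives -8.5777; window check -1.9 ≤ -8.5777 < -0.5 is false → out
[2] lift (1,9): star map gives -0.7332; window check -1.9 ≤ -0.7332 < -0.5 is true → IN Λ
[3] lift (-2,1): star map gives -2.1926; window check -1.9 ≤ -2.1926 < -0.5 is false → out
[4] lift (-2,-4): star map gives -1.2297; window check -1.9 ≤ -1.2297 < -0.5 is true → IN Λ
[5] lift (-1,2): star map gives -1.3852; window check -1.9 ≤ -1.3852 < -0.5 is true → IN Λ
[6] lift (-3,-11): star map gives -0.8816; window check -1.9 ≤ -0.8816 < -0.5 is true → IN Λ

2, 4, 5, 6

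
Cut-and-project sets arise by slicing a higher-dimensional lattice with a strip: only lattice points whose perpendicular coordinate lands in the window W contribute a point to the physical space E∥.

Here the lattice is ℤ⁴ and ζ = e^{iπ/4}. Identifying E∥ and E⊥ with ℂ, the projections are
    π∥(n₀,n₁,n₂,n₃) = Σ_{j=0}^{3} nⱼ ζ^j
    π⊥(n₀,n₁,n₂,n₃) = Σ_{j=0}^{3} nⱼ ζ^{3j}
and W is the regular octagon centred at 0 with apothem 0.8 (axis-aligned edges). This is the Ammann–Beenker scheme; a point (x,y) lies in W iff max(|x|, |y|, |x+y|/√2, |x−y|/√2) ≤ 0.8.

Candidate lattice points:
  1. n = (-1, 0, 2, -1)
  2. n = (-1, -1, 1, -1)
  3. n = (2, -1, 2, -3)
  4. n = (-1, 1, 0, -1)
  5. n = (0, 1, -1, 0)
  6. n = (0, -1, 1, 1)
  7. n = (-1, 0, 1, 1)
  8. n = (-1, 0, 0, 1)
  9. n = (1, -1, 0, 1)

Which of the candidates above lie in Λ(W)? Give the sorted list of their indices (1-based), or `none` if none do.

π⊥(n) = n₀ + n₁ζ³ + n₂ζ⁶ + n₃ζ⁹ where ζ = e^{iπ/4}.
#1 (-1, 0, 2, -1): internal (-1.7071, -2.7071); octagon support 3.1213 vs apothem 0.8 → ∉ W
#2 (-1, -1, 1, -1): internal (-1.0000, -2.4142); octagon support 2.4142 vs apothem 0.8 → ∉ W
#3 (2, -1, 2, -3): internal (0.5858, -4.8284); octagon support 4.8284 vs apothem 0.8 → ∉ W
#4 (-1, 1, 0, -1): internal (-2.4142, 0.0000); octagon support 2.4142 vs apothem 0.8 → ∉ W
#5 (0, 1, -1, 0): internal (-0.7071, 1.7071); octagon support 1.7071 vs apothem 0.8 → ∉ W
#6 (0, -1, 1, 1): internal (1.4142, -1.0000); octagon support 1.7071 vs apothem 0.8 → ∉ W
#7 (-1, 0, 1, 1): internal (-0.2929, -0.2929); octagon support 0.4142 vs apothem 0.8 → ∈ W
#8 (-1, 0, 0, 1): internal (-0.2929, 0.7071); octagon support 0.7071 vs apothem 0.8 → ∈ W
#9 (1, -1, 0, 1): internal (2.4142, 0.0000); octagon support 2.4142 vs apothem 0.8 → ∉ W

7, 8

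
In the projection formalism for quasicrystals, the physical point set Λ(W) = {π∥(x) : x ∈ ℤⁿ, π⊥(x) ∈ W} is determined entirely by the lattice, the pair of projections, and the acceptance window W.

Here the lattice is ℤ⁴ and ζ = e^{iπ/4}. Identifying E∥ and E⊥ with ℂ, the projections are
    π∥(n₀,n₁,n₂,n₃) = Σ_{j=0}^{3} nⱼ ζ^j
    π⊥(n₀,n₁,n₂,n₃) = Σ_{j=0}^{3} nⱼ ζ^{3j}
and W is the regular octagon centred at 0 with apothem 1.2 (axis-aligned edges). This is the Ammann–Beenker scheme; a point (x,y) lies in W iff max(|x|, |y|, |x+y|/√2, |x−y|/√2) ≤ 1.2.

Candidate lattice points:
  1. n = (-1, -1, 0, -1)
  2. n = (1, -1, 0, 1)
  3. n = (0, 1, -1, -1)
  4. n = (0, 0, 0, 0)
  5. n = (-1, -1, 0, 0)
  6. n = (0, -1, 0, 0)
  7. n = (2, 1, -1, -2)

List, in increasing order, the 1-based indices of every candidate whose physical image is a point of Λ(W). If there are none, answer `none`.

With ζ = e^{iπ/4} the internal vectors are ζ^0,ζ^3,ζ^6,ζ^9.
#1 (-1, -1, 0, -1): internal (-1.000000, -1.414214); octagon support 1.707107 vs apothem 1.2 → ∉ W
#2 (1, -1, 0, 1): internal (2.414214, 0.000000); octagon support 2.414214 vs apothem 1.2 → ∉ W
#3 (0, 1, -1, -1): internal (-1.414214, 1.000000); octagon support 1.707107 vs apothem 1.2 → ∉ W
#4 (0, 0, 0, 0): internal (0.000000, 0.000000); octagon support 0.000000 vs apothem 1.2 → ∈ W
#5 (-1, -1, 0, 0): internal (-0.292893, -0.707107); octagon support 0.707107 vs apothem 1.2 → ∈ W
#6 (0, -1, 0, 0): internal (0.707107, -0.707107); octagon support 1.000000 vs apothem 1.2 → ∈ W
#7 (2, 1, -1, -2): internal (-0.121320, 0.292893); octagon support 0.292893 vs apothem 1.2 → ∈ W

4, 5, 6, 7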